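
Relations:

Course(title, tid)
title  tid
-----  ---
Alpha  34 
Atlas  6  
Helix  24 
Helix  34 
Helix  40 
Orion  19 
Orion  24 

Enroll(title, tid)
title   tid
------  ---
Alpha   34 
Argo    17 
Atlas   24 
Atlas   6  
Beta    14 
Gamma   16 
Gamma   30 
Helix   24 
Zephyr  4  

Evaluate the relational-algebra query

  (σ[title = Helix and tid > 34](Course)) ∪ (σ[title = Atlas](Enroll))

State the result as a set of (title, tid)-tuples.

Apply σ_{title = Helix and tid > 34}; surviving tuples: {(Helix, 40)}
Apply σ_{title = Atlas}; surviving tuples: {(Atlas, 24), (Atlas, 6)}
Union: {(Helix, 40)} with {(Atlas, 24), (Atlas, 6)} → {(Atlas, 24), (Atlas, 6), (Helix, 40)}

{(Atlas, 24), (Atlas, 6), (Helix, 40)}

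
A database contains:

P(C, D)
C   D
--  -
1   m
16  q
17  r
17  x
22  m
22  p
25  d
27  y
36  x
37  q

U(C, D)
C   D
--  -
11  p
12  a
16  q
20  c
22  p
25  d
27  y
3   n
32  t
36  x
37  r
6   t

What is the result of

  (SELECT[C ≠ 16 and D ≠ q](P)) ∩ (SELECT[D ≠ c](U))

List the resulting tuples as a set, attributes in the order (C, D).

{(22, p), (25, d), (27, y), (36, x)}

σ[C ≠ 16 and D ≠ q]: keep tuples satisfying C ≠ 16 and D ≠ q → {(1, m), (17, r), (17, x), (22, m), (22, p), (25, d), (27, y), (36, x)}
σ[D ≠ c]: keep tuples satisfying D ≠ c → {(11, p), (12, a), (16, q), (22, p), (25, d), (27, y), (3, n), (32, t), (36, x), (37, r), (6, t)}
Taking the intersection: {(22, p), (25, d), (27, y), (36, x)}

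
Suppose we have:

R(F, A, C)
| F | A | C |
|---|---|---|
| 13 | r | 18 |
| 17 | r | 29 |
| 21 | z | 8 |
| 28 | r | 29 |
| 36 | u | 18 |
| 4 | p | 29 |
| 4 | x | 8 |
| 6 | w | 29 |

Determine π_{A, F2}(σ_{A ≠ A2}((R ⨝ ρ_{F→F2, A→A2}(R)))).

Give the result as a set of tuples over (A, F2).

{(p, 17), (p, 28), (p, 6), (r, 36), (r, 4), (r, 6), (u, 13), (w, 17), (w, 28), (w, 4), (x, 21), (z, 4)}

ρ[F→F2, A→A2]: schema becomes (F2, A2, C); tuples unchanged.
Joining R and ρ_{F→F2, A→A2}(R) on C yields {(13, r, 18, 13, r), (13, r, 18, 36, u), (17, r, 29, 17, r), (17, r, 29, 28, r), (17, r, 29, 4, p), (17, r, 29, 6, w), (21, z, 8, 21, z), (21, z, 8, 4, x), (28, r, 29, 17, r), (28, r, 29, 28, r), (28, r, 29, 4, p), (28, r, 29, 6, w), (36, u, 18, 13, r), (36, u, 18, 36, u), (4, p, 29, 17, r), (4, p, 29, 28, r), (4, p, 29, 4, p), (4, p, 29, 6, w), (4, x, 8, 21, z), (4, x, 8, 4, x), (6, w, 29, 17, r), (6, w, 29, 28, r), (6, w, 29, 4, p), (6, w, 29, 6, w)}.
Filtering on A ≠ A2 leaves {(13, r, 18, 36, u), (17, r, 29, 4, p), (17, r, 29, 6, w), (21, z, 8, 4, x), (28, r, 29, 4, p), (28, r, 29, 6, w), (36, u, 18, 13, r), (4, p, 29, 17, r), (4, p, 29, 28, r), (4, p, 29, 6, w), (4, x, 8, 21, z), (6, w, 29, 17, r), (6, w, 29, 28, r), (6, w, 29, 4, p)}.
Projecting to A, F2 (2 duplicate(s) eliminated): {(p, 17), (p, 28), (p, 6), (r, 36), (r, 4), (r, 6), (u, 13), (w, 17), (w, 28), (w, 4), (x, 21), (z, 4)}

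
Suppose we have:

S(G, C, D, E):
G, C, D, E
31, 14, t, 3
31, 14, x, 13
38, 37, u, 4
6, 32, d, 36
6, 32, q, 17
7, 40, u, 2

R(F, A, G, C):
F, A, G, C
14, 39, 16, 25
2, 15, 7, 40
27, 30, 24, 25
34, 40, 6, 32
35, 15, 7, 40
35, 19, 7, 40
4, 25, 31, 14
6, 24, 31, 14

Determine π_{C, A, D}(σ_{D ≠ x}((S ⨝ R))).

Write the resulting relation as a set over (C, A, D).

{(14, 24, t), (14, 25, t), (32, 40, d), (32, 40, q), (40, 15, u), (40, 19, u)}

Joining S and R on G, C yields {(31, 14, t, 3, 4, 25), (31, 14, t, 3, 6, 24), (31, 14, x, 13, 4, 25), (31, 14, x, 13, 6, 24), (6, 32, d, 36, 34, 40), (6, 32, q, 17, 34, 40), (7, 40, u, 2, 2, 15), (7, 40, u, 2, 35, 15), (7, 40, u, 2, 35, 19)}.
Apply σ_{D ≠ x}; surviving tuples: {(31, 14, t, 3, 4, 25), (31, 14, t, 3, 6, 24), (6, 32, d, 36, 34, 40), (6, 32, q, 17, 34, 40), (7, 40, u, 2, 2, 15), (7, 40, u, 2, 35, 15), (7, 40, u, 2, 35, 19)}
π[C, A, D]: project onto (C, A, D) (1 duplicate(s) eliminated) → {(14, 24, t), (14, 25, t), (32, 40, d), (32, 40, q), (40, 15, u), (40, 19, u)}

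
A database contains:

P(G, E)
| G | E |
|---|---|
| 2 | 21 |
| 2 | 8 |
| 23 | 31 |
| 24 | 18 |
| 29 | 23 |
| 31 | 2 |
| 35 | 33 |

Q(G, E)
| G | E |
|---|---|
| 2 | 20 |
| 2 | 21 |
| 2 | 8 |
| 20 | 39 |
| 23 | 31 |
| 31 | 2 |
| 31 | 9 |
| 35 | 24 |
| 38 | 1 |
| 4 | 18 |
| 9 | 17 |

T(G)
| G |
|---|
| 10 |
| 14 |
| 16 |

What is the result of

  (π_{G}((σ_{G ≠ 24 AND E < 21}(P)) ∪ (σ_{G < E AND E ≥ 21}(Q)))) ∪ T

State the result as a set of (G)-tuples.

{10, 14, 16, 2, 20, 23, 31}

Apply σ_{G ≠ 24 AND E < 21}; surviving tuples: {(2, 8), (31, 2)}
Apply σ_{G < E AND E ≥ 21}; surviving tuples: {(2, 21), (20, 39), (23, 31)}
Taking the union: {(2, 21), (2, 8), (20, 39), (23, 31), (31, 2)}
π_{G} gives {2, 20, 23, 31} (1 duplicate(s) eliminated).
Taking the union: {10, 14, 16, 2, 20, 23, 31}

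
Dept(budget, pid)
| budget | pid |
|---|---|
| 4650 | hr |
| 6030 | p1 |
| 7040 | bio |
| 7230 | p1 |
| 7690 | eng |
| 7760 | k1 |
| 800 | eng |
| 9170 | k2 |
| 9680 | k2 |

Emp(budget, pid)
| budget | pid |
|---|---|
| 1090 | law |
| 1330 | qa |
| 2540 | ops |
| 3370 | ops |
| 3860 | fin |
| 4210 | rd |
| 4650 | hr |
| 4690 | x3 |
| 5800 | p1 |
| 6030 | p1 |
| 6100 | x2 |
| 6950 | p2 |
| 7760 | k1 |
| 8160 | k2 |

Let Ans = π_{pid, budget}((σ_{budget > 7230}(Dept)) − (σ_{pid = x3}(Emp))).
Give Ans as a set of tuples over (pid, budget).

{(eng, 7690), (k1, 7760), (k2, 9170), (k2, 9680)}

Selection budget > 7230: {(7690, eng), (7760, k1), (9170, k2), (9680, k2)}
Selection pid = x3: {(4690, x3)}
Taking the difference: {(7690, eng), (7760, k1), (9170, k2), (9680, k2)}
Keep only column(s) pid, budget: {(eng, 7690), (k1, 7760), (k2, 9170), (k2, 9680)}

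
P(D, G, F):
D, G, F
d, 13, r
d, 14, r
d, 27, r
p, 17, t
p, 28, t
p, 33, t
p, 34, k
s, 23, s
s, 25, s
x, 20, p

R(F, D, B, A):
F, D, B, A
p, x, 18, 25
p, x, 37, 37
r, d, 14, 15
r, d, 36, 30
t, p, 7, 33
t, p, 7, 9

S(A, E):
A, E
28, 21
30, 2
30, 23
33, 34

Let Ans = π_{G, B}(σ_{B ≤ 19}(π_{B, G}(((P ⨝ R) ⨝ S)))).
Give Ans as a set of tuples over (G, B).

{(17, 7), (28, 7), (33, 7)}

P ⋈ R (natural join on D, F): {(d, 13, r, 14, 15), (d, 13, r, 36, 30), (d, 14, r, 14, 15), (d, 14, r, 36, 30), (d, 27, r, 14, 15), (d, 27, r, 36, 30), (p, 17, t, 7, 33), (p, 17, t, 7, 9), (p, 28, t, 7, 33), (p, 28, t, 7, 9), (p, 33, t, 7, 33), (p, 33, t, 7, 9), (x, 20, p, 18, 25), (x, 20, p, 37, 37)}
(P ⨝ R) ⋈ S (natural join on A): {(d, 13, r, 36, 30, 2), (d, 13, r, 36, 30, 23), (d, 14, r, 36, 30, 2), (d, 14, r, 36, 30, 23), (d, 27, r, 36, 30, 2), (d, 27, r, 36, 30, 23), (p, 17, t, 7, 33, 34), (p, 28, t, 7, 33, 34), (p, 33, t, 7, 33, 34)}
Projecting to B, G (3 duplicate(s) eliminated): {(36, 13), (36, 14), (36, 27), (7, 17), (7, 28), (7, 33)}
Filtering on B ≤ 19 leaves {(7, 17), (7, 28), (7, 33)}.
Projecting to G, B: {(17, 7), (28, 7), (33, 7)}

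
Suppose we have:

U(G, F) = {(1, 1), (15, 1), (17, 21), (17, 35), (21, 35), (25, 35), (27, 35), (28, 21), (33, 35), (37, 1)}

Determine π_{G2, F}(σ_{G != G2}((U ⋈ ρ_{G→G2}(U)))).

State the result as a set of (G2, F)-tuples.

{(1, 1), (15, 1), (17, 21), (17, 35), (21, 35), (25, 35), (27, 35), (28, 21), (33, 35), (37, 1)}

ρ[G→G2]: schema becomes (G2, F); tuples unchanged.
Natural join on F: {(1, 1, 1), (1, 1, 15), (1, 1, 37), (15, 1, 1), (15, 1, 15), (15, 1, 37), (17, 21, 17), (17, 21, 28), (17, 35, 17), (17, 35, 21), (17, 35, 25), (17, 35, 27), (17, 35, 33), (21, 35, 17), (21, 35, 21), (21, 35, 25), (21, 35, 27), (21, 35, 33), (25, 35, 17), (25, 35, 21), (25, 35, 25), (25, 35, 27), (25, 35, 33), (27, 35, 17), (27, 35, 21), (27, 35, 25), (27, 35, 27), (27, 35, 33), (28, 21, 17), (28, 21, 28), (33, 35, 17), (33, 35, 21), (33, 35, 25), (33, 35, 27), (33, 35, 33), (37, 1, 1), (37, 1, 15), (37, 1, 37)}
Apply σ_{G != G2}; surviving tuples: {(1, 1, 15), (1, 1, 37), (15, 1, 1), (15, 1, 37), (17, 21, 28), (17, 35, 21), (17, 35, 25), (17, 35, 27), (17, 35, 33), (21, 35, 17), (21, 35, 25), (21, 35, 27), (21, 35, 33), (25, 35, 17), (25, 35, 21), (25, 35, 27), (25, 35, 33), (27, 35, 17), (27, 35, 21), (27, 35, 25), (27, 35, 33), (28, 21, 17), (33, 35, 17), (33, 35, 21), (33, 35, 25), (33, 35, 27), (37, 1, 1), (37, 1, 15)}
π_{G2, F} gives {(1, 1), (15, 1), (17, 21), (17, 35), (21, 35), (25, 35), (27, 35), (28, 21), (33, 35), (37, 1)} (18 duplicate(s) eliminated).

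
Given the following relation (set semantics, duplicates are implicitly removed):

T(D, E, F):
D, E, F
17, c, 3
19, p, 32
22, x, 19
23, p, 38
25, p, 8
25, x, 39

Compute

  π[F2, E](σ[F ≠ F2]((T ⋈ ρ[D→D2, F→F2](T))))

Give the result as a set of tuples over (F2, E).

ρ[D→D2, F→F2]: schema becomes (D2, E, F2); tuples unchanged.
Joining T and ρ[D→D2, F→F2](T) on E yields {(17, c, 3, 17, 3), (19, p, 32, 19, 32), (19, p, 32, 23, 38), (19, p, 32, 25, 8), (22, x, 19, 22, 19), (22, x, 19, 25, 39), (23, p, 38, 19, 32), (23, p, 38, 23, 38), (23, p, 38, 25, 8), (25, p, 8, 19, 32), (25, p, 8, 23, 38), (25, p, 8, 25, 8), (25, x, 39, 22, 19), (25, x, 39, 25, 39)}.
Filtering on F ≠ F2 leaves {(19, p, 32, 23, 38), (19, p, 32, 25, 8), (22, x, 19, 25, 39), (23, p, 38, 19, 32), (23, p, 38, 25, 8), (25, p, 8, 19, 32), (25, p, 8, 23, 38), (25, x, 39, 22, 19)}.
Keep only column(s) F2, E (3 duplicate(s) eliminated): {(19, x), (32, p), (38, p), (39, x), (8, p)}

{(19, x), (32, p), (38, p), (39, x), (8, p)}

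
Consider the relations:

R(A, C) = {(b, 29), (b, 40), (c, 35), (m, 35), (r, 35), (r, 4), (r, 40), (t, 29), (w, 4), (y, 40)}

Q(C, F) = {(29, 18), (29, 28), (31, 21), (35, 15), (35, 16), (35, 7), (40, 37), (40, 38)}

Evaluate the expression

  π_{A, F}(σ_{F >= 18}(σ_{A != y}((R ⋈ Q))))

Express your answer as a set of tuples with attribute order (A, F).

{(b, 18), (b, 28), (b, 37), (b, 38), (r, 37), (r, 38), (t, 18), (t, 28)}

Natural join on C: {(b, 29, 18), (b, 29, 28), (b, 40, 37), (b, 40, 38), (c, 35, 15), (c, 35, 16), (c, 35, 7), (m, 35, 15), (m, 35, 16), (m, 35, 7), (r, 35, 15), (r, 35, 16), (r, 35, 7), (r, 40, 37), (r, 40, 38), (t, 29, 18), (t, 29, 28), (y, 40, 37), (y, 40, 38)}
Filtering on A != y leaves {(b, 29, 18), (b, 29, 28), (b, 40, 37), (b, 40, 38), (c, 35, 15), (c, 35, 16), (c, 35, 7), (m, 35, 15), (m, 35, 16), (m, 35, 7), (r, 35, 15), (r, 35, 16), (r, 35, 7), (r, 40, 37), (r, 40, 38), (t, 29, 18), (t, 29, 28)}.
Filtering on F >= 18 leaves {(b, 29, 18), (b, 29, 28), (b, 40, 37), (b, 40, 38), (r, 40, 37), (r, 40, 38), (t, 29, 18), (t, 29, 28)}.
π[A, F]: project onto (A, F) → {(b, 18), (b, 28), (b, 37), (b, 38), (r, 37), (r, 38), (t, 18), (t, 28)}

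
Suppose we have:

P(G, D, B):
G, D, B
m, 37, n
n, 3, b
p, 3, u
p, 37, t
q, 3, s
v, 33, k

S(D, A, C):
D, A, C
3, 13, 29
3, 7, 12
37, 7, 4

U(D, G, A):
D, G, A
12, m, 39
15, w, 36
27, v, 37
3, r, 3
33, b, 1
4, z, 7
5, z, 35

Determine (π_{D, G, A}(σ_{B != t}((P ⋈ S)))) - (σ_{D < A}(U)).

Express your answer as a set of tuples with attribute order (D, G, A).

Joining P and S on D yields {(m, 37, n, 7, 4), (n, 3, b, 13, 29), (n, 3, b, 7, 12), (p, 3, u, 13, 29), (p, 3, u, 7, 12), (p, 37, t, 7, 4), (q, 3, s, 13, 29), (q, 3, s, 7, 12)}.
Selection B != t: {(m, 37, n, 7, 4), (n, 3, b, 13, 29), (n, 3, b, 7, 12), (p, 3, u, 13, 29), (p, 3, u, 7, 12), (q, 3, s, 13, 29), (q, 3, s, 7, 12)}
π_{D, G, A} gives {(3, n, 13), (3, n, 7), (3, p, 13), (3, p, 7), (3, q, 13), (3, q, 7), (37, m, 7)}.
Selection D < A: {(12, m, 39), (15, w, 36), (27, v, 37), (4, z, 7), (5, z, 35)}
Set difference of the two operands is {(3, n, 13), (3, n, 7), (3, p, 13), (3, p, 7), (3, q, 13), (3, q, 7), (37, m, 7)}.

{(3, n, 13), (3, n, 7), (3, p, 13), (3, p, 7), (3, q, 13), (3, q, 7), (37, m, 7)}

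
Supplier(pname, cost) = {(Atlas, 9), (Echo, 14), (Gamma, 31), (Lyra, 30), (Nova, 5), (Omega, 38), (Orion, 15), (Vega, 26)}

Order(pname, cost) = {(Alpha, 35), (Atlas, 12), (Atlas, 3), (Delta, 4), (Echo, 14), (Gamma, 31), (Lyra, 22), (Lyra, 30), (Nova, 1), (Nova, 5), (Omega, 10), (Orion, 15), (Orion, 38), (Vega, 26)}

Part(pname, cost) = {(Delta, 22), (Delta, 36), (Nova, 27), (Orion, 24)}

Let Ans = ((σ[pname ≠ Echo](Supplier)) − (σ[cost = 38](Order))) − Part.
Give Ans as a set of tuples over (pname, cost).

{(Atlas, 9), (Gamma, 31), (Lyra, 30), (Nova, 5), (Omega, 38), (Orion, 15), (Vega, 26)}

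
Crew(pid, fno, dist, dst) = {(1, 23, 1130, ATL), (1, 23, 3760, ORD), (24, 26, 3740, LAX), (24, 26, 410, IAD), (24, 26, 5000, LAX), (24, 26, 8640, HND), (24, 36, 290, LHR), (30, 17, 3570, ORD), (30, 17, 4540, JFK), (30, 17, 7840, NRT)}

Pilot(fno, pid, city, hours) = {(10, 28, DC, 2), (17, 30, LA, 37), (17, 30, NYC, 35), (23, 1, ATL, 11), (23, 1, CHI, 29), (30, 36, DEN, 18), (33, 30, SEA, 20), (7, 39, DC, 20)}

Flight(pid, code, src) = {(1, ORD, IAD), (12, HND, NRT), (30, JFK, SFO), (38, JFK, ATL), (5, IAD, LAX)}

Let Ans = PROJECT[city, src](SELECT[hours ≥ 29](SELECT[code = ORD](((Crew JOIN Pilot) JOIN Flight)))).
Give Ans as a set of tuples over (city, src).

Crew ⋈ Pilot (natural join on pid, fno): {(1, 23, 1130, ATL, ATL, 11), (1, 23, 1130, ATL, CHI, 29), (1, 23, 3760, ORD, ATL, 11), (1, 23, 3760, ORD, CHI, 29), (30, 17, 3570, ORD, LA, 37), (30, 17, 3570, ORD, NYC, 35), (30, 17, 4540, JFK, LA, 37), (30, 17, 4540, JFK, NYC, 35), (30, 17, 7840, NRT, LA, 37), (30, 17, 7840, NRT, NYC, 35)}
(Crew JOIN Pilot) ⋈ Flight (natural join on pid): {(1, 23, 1130, ATL, ATL, 11, ORD, IAD), (1, 23, 1130, ATL, CHI, 29, ORD, IAD), (1, 23, 3760, ORD, ATL, 11, ORD, IAD), (1, 23, 3760, ORD, CHI, 29, ORD, IAD), (30, 17, 3570, ORD, LA, 37, JFK, SFO), (30, 17, 3570, ORD, NYC, 35, JFK, SFO), (30, 17, 4540, JFK, LA, 37, JFK, SFO), (30, 17, 4540, JFK, NYC, 35, JFK, SFO), (30, 17, 7840, NRT, LA, 37, JFK, SFO), (30, 17, 7840, NRT, NYC, 35, JFK, SFO)}
Apply σ_{code = ORD}; surviving tuples: {(1, 23, 1130, ATL, ATL, 11, ORD, IAD), (1, 23, 1130, ATL, CHI, 29, ORD, IAD), (1, 23, 3760, ORD, ATL, 11, ORD, IAD), (1, 23, 3760, ORD, CHI, 29, ORD, IAD)}
Apply σ_{hours ≥ 29}; surviving tuples: {(1, 23, 1130, ATL, CHI, 29, ORD, IAD), (1, 23, 3760, ORD, CHI, 29, ORD, IAD)}
Projecting to city, src (1 duplicate(s) eliminated): {(CHI, IAD)}

{(CHI, IAD)}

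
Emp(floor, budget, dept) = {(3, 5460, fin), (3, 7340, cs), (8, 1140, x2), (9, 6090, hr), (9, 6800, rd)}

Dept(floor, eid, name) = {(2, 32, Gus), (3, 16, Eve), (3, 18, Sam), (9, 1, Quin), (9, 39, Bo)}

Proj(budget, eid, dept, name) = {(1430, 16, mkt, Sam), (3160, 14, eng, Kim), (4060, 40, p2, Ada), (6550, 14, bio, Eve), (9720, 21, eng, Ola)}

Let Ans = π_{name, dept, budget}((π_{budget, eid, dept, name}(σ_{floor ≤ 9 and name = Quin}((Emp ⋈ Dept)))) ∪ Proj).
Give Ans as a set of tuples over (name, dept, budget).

Joining Emp and Dept on floor yields {(3, 5460, fin, 16, Eve), (3, 5460, fin, 18, Sam), (3, 7340, cs, 16, Eve), (3, 7340, cs, 18, Sam), (9, 6090, hr, 1, Quin), (9, 6090, hr, 39, Bo), (9, 6800, rd, 1, Quin), (9, 6800, rd, 39, Bo)}.
σ[floor ≤ 9 and name = Quin]: keep tuples satisfying floor ≤ 9 and name = Quin → {(9, 6090, hr, 1, Quin), (9, 6800, rd, 1, Quin)}
π[budget, eid, dept, name]: project onto (budget, eid, dept, name) → {(6090, 1, hr, Quin), (6800, 1, rd, Quin)}
Union: {(6090, 1, hr, Quin), (6800, 1, rd, Quin)} with {(1430, 16, mkt, Sam), (3160, 14, eng, Kim), (4060, 40, p2, Ada), (6550, 14, bio, Eve), (9720, 21, eng, Ola)} → {(1430, 16, mkt, Sam), (3160, 14, eng, Kim), (4060, 40, p2, Ada), (6090, 1, hr, Quin), (6550, 14, bio, Eve), (6800, 1, rd, Quin), (9720, 21, eng, Ola)}
π[name, dept, budget]: project onto (name, dept, budget) → {(Ada, p2, 4060), (Eve, bio, 6550), (Kim, eng, 3160), (Ola, eng, 9720), (Quin, hr, 6090), (Quin, rd, 6800), (Sam, mkt, 1430)}

{(Ada, p2, 4060), (Eve, bio, 6550), (Kim, eng, 3160), (Ola, eng, 9720), (Quin, hr, 6090), (Quin, rd, 6800), (Sam, mkt, 1430)}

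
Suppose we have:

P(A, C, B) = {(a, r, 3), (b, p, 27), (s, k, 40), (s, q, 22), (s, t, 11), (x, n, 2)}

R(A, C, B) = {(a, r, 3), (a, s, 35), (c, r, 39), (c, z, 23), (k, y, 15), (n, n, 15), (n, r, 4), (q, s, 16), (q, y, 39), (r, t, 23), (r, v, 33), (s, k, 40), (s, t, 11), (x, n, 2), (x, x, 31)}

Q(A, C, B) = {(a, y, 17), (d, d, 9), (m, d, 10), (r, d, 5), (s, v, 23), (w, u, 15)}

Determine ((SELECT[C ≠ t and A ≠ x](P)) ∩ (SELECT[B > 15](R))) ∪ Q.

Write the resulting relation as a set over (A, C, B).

{(a, y, 17), (d, d, 9), (m, d, 10), (r, d, 5), (s, k, 40), (s, v, 23), (w, u, 15)}

Apply σ_{C ≠ t and A ≠ x}; surviving tuples: {(a, r, 3), (b, p, 27), (s, k, 40), (s, q, 22)}
Apply σ_{B > 15}; surviving tuples: {(a, s, 35), (c, r, 39), (c, z, 23), (q, s, 16), (q, y, 39), (r, t, 23), (r, v, 33), (s, k, 40), (x, x, 31)}
Intersection: {(a, r, 3), (b, p, 27), (s, k, 40), (s, q, 22)} with {(a, s, 35), (c, r, 39), (c, z, 23), (q, s, 16), (q, y, 39), (r, t, 23), (r, v, 33), (s, k, 40), (x, x, 31)} → {(s, k, 40)}
Union: {(s, k, 40)} with {(a, y, 17), (d, d, 9), (m, d, 10), (r, d, 5), (s, v, 23), (w, u, 15)} → {(a, y, 17), (d, d, 9), (m, d, 10), (r, d, 5), (s, k, 40), (s, v, 23), (w, u, 15)}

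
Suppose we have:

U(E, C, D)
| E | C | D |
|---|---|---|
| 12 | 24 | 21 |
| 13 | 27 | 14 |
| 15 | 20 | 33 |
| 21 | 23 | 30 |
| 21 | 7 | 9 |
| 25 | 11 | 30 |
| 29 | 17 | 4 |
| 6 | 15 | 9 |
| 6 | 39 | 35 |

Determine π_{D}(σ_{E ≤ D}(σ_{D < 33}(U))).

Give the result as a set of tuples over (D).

{14, 21, 30, 9}

Filtering on D < 33 leaves {(12, 24, 21), (13, 27, 14), (21, 23, 30), (21, 7, 9), (25, 11, 30), (29, 17, 4), (6, 15, 9)}.
Filtering on E ≤ D leaves {(12, 24, 21), (13, 27, 14), (21, 23, 30), (25, 11, 30), (6, 15, 9)}.
Projecting to D (1 duplicate(s) eliminated): {14, 21, 30, 9}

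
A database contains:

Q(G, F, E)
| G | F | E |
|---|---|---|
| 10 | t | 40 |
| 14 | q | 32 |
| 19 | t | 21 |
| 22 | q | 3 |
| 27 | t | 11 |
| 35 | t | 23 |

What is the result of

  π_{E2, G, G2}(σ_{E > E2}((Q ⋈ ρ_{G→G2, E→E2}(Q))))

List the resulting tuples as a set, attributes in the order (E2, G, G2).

{(11, 10, 27), (11, 19, 27), (11, 35, 27), (21, 10, 19), (21, 35, 19), (23, 10, 35), (3, 14, 22)}

ρ[G→G2, E→E2]: schema becomes (G2, F, E2); tuples unchanged.
Natural join on F: {(10, t, 40, 10, 40), (10, t, 40, 19, 21), (10, t, 40, 27, 11), (10, t, 40, 35, 23), (14, q, 32, 14, 32), (14, q, 32, 22, 3), (19, t, 21, 10, 40), (19, t, 21, 19, 21), (19, t, 21, 27, 11), (19, t, 21, 35, 23), (22, q, 3, 14, 32), (22, q, 3, 22, 3), (27, t, 11, 10, 40), (27, t, 11, 19, 21), (27, t, 11, 27, 11), (27, t, 11, 35, 23), (35, t, 23, 10, 40), (35, t, 23, 19, 21), (35, t, 23, 27, 11), (35, t, 23, 35, 23)}
Selection E > E2: {(10, t, 40, 19, 21), (10, t, 40, 27, 11), (10, t, 40, 35, 23), (14, q, 32, 22, 3), (19, t, 21, 27, 11), (35, t, 23, 19, 21), (35, t, 23, 27, 11)}
Keep only column(s) E2, G, G2: {(11, 10, 27), (11, 19, 27), (11, 35, 27), (21, 10, 19), (21, 35, 19), (23, 10, 35), (3, 14, 22)}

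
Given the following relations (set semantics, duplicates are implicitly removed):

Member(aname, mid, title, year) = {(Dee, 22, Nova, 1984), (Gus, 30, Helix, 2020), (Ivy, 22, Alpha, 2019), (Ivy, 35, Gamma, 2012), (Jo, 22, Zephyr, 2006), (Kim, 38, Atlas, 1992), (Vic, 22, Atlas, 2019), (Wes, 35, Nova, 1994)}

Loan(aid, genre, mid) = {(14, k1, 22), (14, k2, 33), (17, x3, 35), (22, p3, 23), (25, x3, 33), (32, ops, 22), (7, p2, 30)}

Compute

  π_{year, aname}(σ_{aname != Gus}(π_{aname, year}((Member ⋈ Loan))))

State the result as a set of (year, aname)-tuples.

Member ⋈ Loan (natural join on mid): {(Dee, 22, Nova, 1984, 14, k1), (Dee, 22, Nova, 1984, 32, ops), (Gus, 30, Helix, 2020, 7, p2), (Ivy, 22, Alpha, 2019, 14, k1), (Ivy, 22, Alpha, 2019, 32, ops), (Ivy, 35, Gamma, 2012, 17, x3), (Jo, 22, Zephyr, 2006, 14, k1), (Jo, 22, Zephyr, 2006, 32, ops), (Vic, 22, Atlas, 2019, 14, k1), (Vic, 22, Atlas, 2019, 32, ops), (Wes, 35, Nova, 1994, 17, x3)}
π[aname, year]: project onto (aname, year) (4 duplicate(s) eliminated) → {(Dee, 1984), (Gus, 2020), (Ivy, 2012), (Ivy, 2019), (Jo, 2006), (Vic, 2019), (Wes, 1994)}
σ[aname != Gus]: keep tuples satisfying aname != Gus → {(Dee, 1984), (Ivy, 2012), (Ivy, 2019), (Jo, 2006), (Vic, 2019), (Wes, 1994)}
π[year, aname]: project onto (year, aname) → {(1984, Dee), (1994, Wes), (2006, Jo), (2012, Ivy), (2019, Ivy), (2019, Vic)}

{(1984, Dee), (1994, Wes), (2006, Jo), (2012, Ivy), (2019, Ivy), (2019, Vic)}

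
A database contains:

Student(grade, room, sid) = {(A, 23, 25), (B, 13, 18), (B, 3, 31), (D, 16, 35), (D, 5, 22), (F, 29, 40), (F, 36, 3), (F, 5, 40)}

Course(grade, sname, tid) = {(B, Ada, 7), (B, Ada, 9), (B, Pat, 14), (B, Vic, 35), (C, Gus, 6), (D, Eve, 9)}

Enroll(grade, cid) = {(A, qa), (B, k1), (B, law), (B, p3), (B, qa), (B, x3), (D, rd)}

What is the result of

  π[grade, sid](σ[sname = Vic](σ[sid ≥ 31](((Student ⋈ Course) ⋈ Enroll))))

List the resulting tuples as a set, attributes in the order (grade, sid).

Student ⋈ Course (natural join on grade): {(B, 13, 18, Ada, 7), (B, 13, 18, Ada, 9), (B, 13, 18, Pat, 14), (B, 13, 18, Vic, 35), (B, 3, 31, Ada, 7), (B, 3, 31, Ada, 9), (B, 3, 31, Pat, 14), (B, 3, 31, Vic, 35), (D, 16, 35, Eve, 9), (D, 5, 22, Eve, 9)}
(Student ⋈ Course) ⋈ Enroll (natural join on grade): {(B, 13, 18, Ada, 7, k1), (B, 13, 18, Ada, 7, law), (B, 13, 18, Ada, 7, p3), (B, 13, 18, Ada, 7, qa), (B, 13, 18, Ada, 7, x3), (B, 13, 18, Ada, 9, k1), (B, 13, 18, Ada, 9, law), (B, 13, 18, Ada, 9, p3), (B, 13, 18, Ada, 9, qa), (B, 13, 18, Ada, 9, x3), (B, 13, 18, Pat, 14, k1), (B, 13, 18, Pat, 14, law), (B, 13, 18, Pat, 14, p3), (B, 13, 18, Pat, 14, qa), (B, 13, 18, Pat, 14, x3), (B, 13, 18, Vic, 35, k1), (B, 13, 18, Vic, 35, law), (B, 13, 18, Vic, 35, p3), (B, 13, 18, Vic, 35, qa), (B, 13, 18, Vic, 35, x3), (B, 3, 31, Ada, 7, k1), (B, 3, 31, Ada, 7, law), (B, 3, 31, Ada, 7, p3), (B, 3, 31, Ada, 7, qa), (B, 3, 31, Ada, 7, x3), (B, 3, 31, Ada, 9, k1), (B, 3, 31, Ada, 9, law), (B, 3, 31, Ada, 9, p3), (B, 3, 31, Ada, 9, qa), (B, 3, 31, Ada, 9, x3), (B, 3, 31, Pat, 14, k1), (B, 3, 31, Pat, 14, law), (B, 3, 31, Pat, 14, p3), (B, 3, 31, Pat, 14, qa), (B, 3, 31, Pat, 14, x3), (B, 3, 31, Vic, 35, k1), (B, 3, 31, Vic, 35, law), (B, 3, 31, Vic, 35, p3), (B, 3, 31, Vic, 35, qa), (B, 3, 31, Vic, 35, x3), (D, 16, 35, Eve, 9, rd), (D, 5, 22, Eve, 9, rd)}
σ[sid ≥ 31]: keep tuples satisfying sid ≥ 31 → {(B, 3, 31, Ada, 7, k1), (B, 3, 31, Ada, 7, law), (B, 3, 31, Ada, 7, p3), (B, 3, 31, Ada, 7, qa), (B, 3, 31, Ada, 7, x3), (B, 3, 31, Ada, 9, k1), (B, 3, 31, Ada, 9, law), (B, 3, 31, Ada, 9, p3), (B, 3, 31, Ada, 9, qa), (B, 3, 31, Ada, 9, x3), (B, 3, 31, Pat, 14, k1), (B, 3, 31, Pat, 14, law), (B, 3, 31, Pat, 14, p3), (B, 3, 31, Pat, 14, qa), (B, 3, 31, Pat, 14, x3), (B, 3, 31, Vic, 35, k1), (B, 3, 31, Vic, 35, law), (B, 3, 31, Vic, 35, p3), (B, 3, 31, Vic, 35, qa), (B, 3, 31, Vic, 35, x3), (D, 16, 35, Eve, 9, rd)}
σ[sname = Vic]: keep tuples satisfying sname = Vic → {(B, 3, 31, Vic, 35, k1), (B, 3, 31, Vic, 35, law), (B, 3, 31, Vic, 35, p3), (B, 3, 31, Vic, 35, qa), (B, 3, 31, Vic, 35, x3)}
Keep only column(s) grade, sid (4 duplicate(s) eliminated): {(B, 31)}

{(B, 31)}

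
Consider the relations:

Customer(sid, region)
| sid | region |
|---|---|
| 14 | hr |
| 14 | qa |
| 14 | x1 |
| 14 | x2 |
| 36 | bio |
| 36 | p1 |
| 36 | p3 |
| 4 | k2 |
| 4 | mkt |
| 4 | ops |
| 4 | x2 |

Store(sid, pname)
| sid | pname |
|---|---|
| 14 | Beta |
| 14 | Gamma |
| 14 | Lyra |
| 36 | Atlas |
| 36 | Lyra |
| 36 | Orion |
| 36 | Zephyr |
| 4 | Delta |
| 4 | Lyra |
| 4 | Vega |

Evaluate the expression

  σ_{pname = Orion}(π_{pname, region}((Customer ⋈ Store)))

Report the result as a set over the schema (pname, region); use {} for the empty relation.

{(Orion, bio), (Orion, p1), (Orion, p3)}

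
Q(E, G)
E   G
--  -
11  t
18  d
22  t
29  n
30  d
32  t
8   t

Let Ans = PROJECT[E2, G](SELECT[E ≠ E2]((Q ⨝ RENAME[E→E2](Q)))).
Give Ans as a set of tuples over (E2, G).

ρ[E→E2]: schema becomes (E2, G); tuples unchanged.
Q ⋈ RENAME[E→E2](Q) (natural join on G): {(11, t, 11), (11, t, 22), (11, t, 32), (11, t, 8), (18, d, 18), (18, d, 30), (22, t, 11), (22, t, 22), (22, t, 32), (22, t, 8), (29, n, 29), (30, d, 18), (30, d, 30), (32, t, 11), (32, t, 22), (32, t, 32), (32, t, 8), (8, t, 11), (8, t, 22), (8, t, 32), (8, t, 8)}
Apply σ_{E ≠ E2}; surviving tuples: {(11, t, 22), (11, t, 32), (11, t, 8), (18, d, 30), (22, t, 11), (22, t, 32), (22, t, 8), (30, d, 18), (32, t, 11), (32, t, 22), (32, t, 8), (8, t, 11), (8, t, 22), (8, t, 32)}
Projecting to E2, G (8 duplicate(s) eliminated): {(11, t), (18, d), (22, t), (30, d), (32, t), (8, t)}

{(11, t), (18, d), (22, t), (30, d), (32, t), (8, t)}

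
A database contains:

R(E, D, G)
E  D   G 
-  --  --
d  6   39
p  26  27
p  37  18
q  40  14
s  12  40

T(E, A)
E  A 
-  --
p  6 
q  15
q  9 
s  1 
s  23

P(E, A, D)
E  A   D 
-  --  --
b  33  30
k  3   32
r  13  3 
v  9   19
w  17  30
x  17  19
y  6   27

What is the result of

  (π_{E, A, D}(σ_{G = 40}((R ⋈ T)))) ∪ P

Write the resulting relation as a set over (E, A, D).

{(b, 33, 30), (k, 3, 32), (r, 13, 3), (s, 1, 12), (s, 23, 12), (v, 9, 19), (w, 17, 30), (x, 17, 19), (y, 6, 27)}

Natural join on E: {(p, 26, 27, 6), (p, 37, 18, 6), (q, 40, 14, 15), (q, 40, 14, 9), (s, 12, 40, 1), (s, 12, 40, 23)}
σ[G = 40]: keep tuples satisfying G = 40 → {(s, 12, 40, 1), (s, 12, 40, 23)}
Keep only column(s) E, A, D: {(s, 1, 12), (s, 23, 12)}
Union: {(s, 1, 12), (s, 23, 12)} with {(b, 33, 30), (k, 3, 32), (r, 13, 3), (v, 9, 19), (w, 17, 30), (x, 17, 19), (y, 6, 27)} → {(b, 33, 30), (k, 3, 32), (r, 13, 3), (s, 1, 12), (s, 23, 12), (v, 9, 19), (w, 17, 30), (x, 17, 19), (y, 6, 27)}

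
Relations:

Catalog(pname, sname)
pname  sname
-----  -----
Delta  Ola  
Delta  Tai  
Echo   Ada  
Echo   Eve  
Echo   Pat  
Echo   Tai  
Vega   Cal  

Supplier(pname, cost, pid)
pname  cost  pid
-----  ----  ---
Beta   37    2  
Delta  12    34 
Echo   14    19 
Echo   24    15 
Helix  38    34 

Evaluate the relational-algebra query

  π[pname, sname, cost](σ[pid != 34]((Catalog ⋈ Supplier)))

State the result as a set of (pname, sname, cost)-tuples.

Joining Catalog and Supplier on pname yields {(Delta, Ola, 12, 34), (Delta, Tai, 12, 34), (Echo, Ada, 14, 19), (Echo, Ada, 24, 15), (Echo, Eve, 14, 19), (Echo, Eve, 24, 15), (Echo, Pat, 14, 19), (Echo, Pat, 24, 15), (Echo, Tai, 14, 19), (Echo, Tai, 24, 15)}.
Apply σ_{pid != 34}; surviving tuples: {(Echo, Ada, 14, 19), (Echo, Ada, 24, 15), (Echo, Eve, 14, 19), (Echo, Eve, 24, 15), (Echo, Pat, 14, 19), (Echo, Pat, 24, 15), (Echo, Tai, 14, 19), (Echo, Tai, 24, 15)}
Keep only column(s) pname, sname, cost: {(Echo, Ada, 14), (Echo, Ada, 24), (Echo, Eve, 14), (Echo, Eve, 24), (Echo, Pat, 14), (Echo, Pat, 24), (Echo, Tai, 14), (Echo, Tai, 24)}

{(Echo, Ada, 14), (Echo, Ada, 24), (Echo, Eve, 14), (Echo, Eve, 24), (Echo, Pat, 14), (Echo, Pat, 24), (Echo, Tai, 14), (Echo, Tai, 24)}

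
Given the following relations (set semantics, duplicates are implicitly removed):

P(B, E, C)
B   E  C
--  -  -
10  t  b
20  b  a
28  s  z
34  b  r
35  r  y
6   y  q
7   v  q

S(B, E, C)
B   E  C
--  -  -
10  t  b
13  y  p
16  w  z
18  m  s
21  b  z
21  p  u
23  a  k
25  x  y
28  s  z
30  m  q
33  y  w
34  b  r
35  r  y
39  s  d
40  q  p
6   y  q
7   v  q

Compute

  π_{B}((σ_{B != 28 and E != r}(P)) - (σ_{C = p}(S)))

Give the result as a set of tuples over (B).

Filtering on B != 28 and E != r leaves {(10, t, b), (20, b, a), (34, b, r), (6, y, q), (7, v, q)}.
Filtering on C = p leaves {(13, y, p), (40, q, p)}.
Set difference of the two operands is {(10, t, b), (20, b, a), (34, b, r), (6, y, q), (7, v, q)}.
Keep only column(s) B: {10, 20, 34, 6, 7}

{10, 20, 34, 6, 7}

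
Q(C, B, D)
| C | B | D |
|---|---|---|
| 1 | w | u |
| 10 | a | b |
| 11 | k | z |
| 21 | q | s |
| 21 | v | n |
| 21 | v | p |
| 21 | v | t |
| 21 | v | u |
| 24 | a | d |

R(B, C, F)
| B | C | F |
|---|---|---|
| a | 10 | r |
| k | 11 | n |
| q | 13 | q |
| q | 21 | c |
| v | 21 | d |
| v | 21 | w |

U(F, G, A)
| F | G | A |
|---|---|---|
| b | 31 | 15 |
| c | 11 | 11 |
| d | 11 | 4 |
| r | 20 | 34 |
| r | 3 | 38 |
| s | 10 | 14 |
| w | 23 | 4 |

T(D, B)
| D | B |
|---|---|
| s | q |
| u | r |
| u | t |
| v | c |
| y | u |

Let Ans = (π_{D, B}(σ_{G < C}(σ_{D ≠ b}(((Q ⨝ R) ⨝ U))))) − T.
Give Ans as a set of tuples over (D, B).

{(n, v), (p, v), (t, v), (u, v)}

Q ⋈ R (natural join on C, B): {(10, a, b, r), (11, k, z, n), (21, q, s, c), (21, v, n, d), (21, v, n, w), (21, v, p, d), (21, v, p, w), (21, v, t, d), (21, v, t, w), (21, v, u, d), (21, v, u, w)}
(Q ⨝ R) ⋈ U (natural join on F): {(10, a, b, r, 20, 34), (10, a, b, r, 3, 38), (21, q, s, c, 11, 11), (21, v, n, d, 11, 4), (21, v, n, w, 23, 4), (21, v, p, d, 11, 4), (21, v, p, w, 23, 4), (21, v, t, d, 11, 4), (21, v, t, w, 23, 4), (21, v, u, d, 11, 4), (21, v, u, w, 23, 4)}
Filtering on D ≠ b leaves {(21, q, s, c, 11, 11), (21, v, n, d, 11, 4), (21, v, n, w, 23, 4), (21, v, p, d, 11, 4), (21, v, p, w, 23, 4), (21, v, t, d, 11, 4), (21, v, t, w, 23, 4), (21, v, u, d, 11, 4), (21, v, u, w, 23, 4)}.
Filtering on G < C leaves {(21, q, s, c, 11, 11), (21, v, n, d, 11, 4), (21, v, p, d, 11, 4), (21, v, t, d, 11, 4), (21, v, u, d, 11, 4)}.
π_{D, B} gives {(n, v), (p, v), (s, q), (t, v), (u, v)}.
Taking the difference: {(n, v), (p, v), (t, v), (u, v)}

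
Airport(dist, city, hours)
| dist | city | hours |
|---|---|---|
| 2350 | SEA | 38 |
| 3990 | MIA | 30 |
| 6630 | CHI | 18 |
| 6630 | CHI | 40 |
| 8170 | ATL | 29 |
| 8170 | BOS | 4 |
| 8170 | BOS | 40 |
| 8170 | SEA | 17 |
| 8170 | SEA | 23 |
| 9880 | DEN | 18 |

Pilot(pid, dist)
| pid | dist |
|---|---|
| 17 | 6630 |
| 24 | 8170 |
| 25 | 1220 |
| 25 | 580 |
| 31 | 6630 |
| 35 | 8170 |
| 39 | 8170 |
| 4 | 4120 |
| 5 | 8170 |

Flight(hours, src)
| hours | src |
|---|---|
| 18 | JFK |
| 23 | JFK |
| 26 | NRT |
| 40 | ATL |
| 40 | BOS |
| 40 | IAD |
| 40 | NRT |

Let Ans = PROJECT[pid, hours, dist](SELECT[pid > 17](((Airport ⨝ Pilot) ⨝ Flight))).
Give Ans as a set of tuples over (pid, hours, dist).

{(24, 23, 8170), (24, 40, 8170), (31, 18, 6630), (31, 40, 6630), (35, 23, 8170), (35, 40, 8170), (39, 23, 8170), (39, 40, 8170)}

Joining Airport and Pilot on dist yields {(6630, CHI, 18, 17), (6630, CHI, 18, 31), (6630, CHI, 40, 17), (6630, CHI, 40, 31), (8170, ATL, 29, 24), (8170, ATL, 29, 35), (8170, ATL, 29, 39), (8170, ATL, 29, 5), (8170, BOS, 4, 24), (8170, BOS, 4, 35), (8170, BOS, 4, 39), (8170, BOS, 4, 5), (8170, BOS, 40, 24), (8170, BOS, 40, 35), (8170, BOS, 40, 39), (8170, BOS, 40, 5), (8170, SEA, 17, 24), (8170, SEA, 17, 35), (8170, SEA, 17, 39), (8170, SEA, 17, 5), (8170, SEA, 23, 24), (8170, SEA, 23, 35), (8170, SEA, 23, 39), (8170, SEA, 23, 5)}.
Joining (Airport ⨝ Pilot) and Flight on hours yields {(6630, CHI, 18, 17, JFK), (6630, CHI, 18, 31, JFK), (6630, CHI, 40, 17, ATL), (6630, CHI, 40, 17, BOS), (6630, CHI, 40, 17, IAD), (6630, CHI, 40, 17, NRT), (6630, CHI, 40, 31, ATL), (6630, CHI, 40, 31, BOS), (6630, CHI, 40, 31, IAD), (6630, CHI, 40, 31, NRT), (8170, BOS, 40, 24, ATL), (8170, BOS, 40, 24, BOS), (8170, BOS, 40, 24, IAD), (8170, BOS, 40, 24, NRT), (8170, BOS, 40, 35, ATL), (8170, BOS, 40, 35, BOS), (8170, BOS, 40, 35, IAD), (8170, BOS, 40, 35, NRT), (8170, BOS, 40, 39, ATL), (8170, BOS, 40, 39, BOS), (8170, BOS, 40, 39, IAD), (8170, BOS, 40, 39, NRT), (8170, BOS, 40, 5, ATL), (8170, BOS, 40, 5, BOS), (8170, BOS, 40, 5, IAD), (8170, BOS, 40, 5, NRT), (8170, SEA, 23, 24, JFK), (8170, SEA, 23, 35, JFK), (8170, SEA, 23, 39, JFK), (8170, SEA, 23, 5, JFK)}.
Filtering on pid > 17 leaves {(6630, CHI, 18, 31, JFK), (6630, CHI, 40, 31, ATL), (6630, CHI, 40, 31, BOS), (6630, CHI, 40, 31, IAD), (6630, CHI, 40, 31, NRT), (8170, BOS, 40, 24, ATL), (8170, BOS, 40, 24, BOS), (8170, BOS, 40, 24, IAD), (8170, BOS, 40, 24, NRT), (8170, BOS, 40, 35, ATL), (8170, BOS, 40, 35, BOS), (8170, BOS, 40, 35, IAD), (8170, BOS, 40, 35, NRT), (8170, BOS, 40, 39, ATL), (8170, BOS, 40, 39, BOS), (8170, BOS, 40, 39, IAD), (8170, BOS, 40, 39, NRT), (8170, SEA, 23, 24, JFK), (8170, SEA, 23, 35, JFK), (8170, SEA, 23, 39, JFK)}.
Keep only column(s) pid, hours, dist (12 duplicate(s) eliminated): {(24, 23, 8170), (24, 40, 8170), (31, 18, 6630), (31, 40, 6630), (35, 23, 8170), (35, 40, 8170), (39, 23, 8170), (39, 40, 8170)}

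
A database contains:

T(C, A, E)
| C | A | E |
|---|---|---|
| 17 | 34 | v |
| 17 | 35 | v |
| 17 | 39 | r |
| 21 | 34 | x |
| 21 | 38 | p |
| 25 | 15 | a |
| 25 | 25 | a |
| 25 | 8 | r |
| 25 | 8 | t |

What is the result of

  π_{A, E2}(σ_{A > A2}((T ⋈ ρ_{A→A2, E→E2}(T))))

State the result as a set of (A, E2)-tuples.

ρ[A→A2, E→E2]: schema becomes (C, A2, E2); tuples unchanged.
Natural join on C: {(17, 34, v, 34, v), (17, 34, v, 35, v), (17, 34, v, 39, r), (17, 35, v, 34, v), (17, 35, v, 35, v), (17, 35, v, 39, r), (17, 39, r, 34, v), (17, 39, r, 35, v), (17, 39, r, 39, r), (21, 34, x, 34, x), (21, 34, x, 38, p), (21, 38, p, 34, x), (21, 38, p, 38, p), (25, 15, a, 15, a), (25, 15, a, 25, a), (25, 15, a, 8, r), (25, 15, a, 8, t), (25, 25, a, 15, a), (25, 25, a, 25, a), (25, 25, a, 8, r), (25, 25, a, 8, t), (25, 8, r, 15, a), (25, 8, r, 25, a), (25, 8, r, 8, r), (25, 8, r, 8, t), (25, 8, t, 15, a), (25, 8, t, 25, a), (25, 8, t, 8, r), (25, 8, t, 8, t)}
Selection A > A2: {(17, 35, v, 34, v), (17, 39, r, 34, v), (17, 39, r, 35, v), (21, 38, p, 34, x), (25, 15, a, 8, r), (25, 15, a, 8, t), (25, 25, a, 15, a), (25, 25, a, 8, r), (25, 25, a, 8, t)}
Keep only column(s) A, E2 (1 duplicate(s) eliminated): {(15, r), (15, t), (25, a), (25, r), (25, t), (35, v), (38, x), (39, v)}

{(15, r), (15, t), (25, a), (25, r), (25, t), (35, v), (38, x), (39, v)}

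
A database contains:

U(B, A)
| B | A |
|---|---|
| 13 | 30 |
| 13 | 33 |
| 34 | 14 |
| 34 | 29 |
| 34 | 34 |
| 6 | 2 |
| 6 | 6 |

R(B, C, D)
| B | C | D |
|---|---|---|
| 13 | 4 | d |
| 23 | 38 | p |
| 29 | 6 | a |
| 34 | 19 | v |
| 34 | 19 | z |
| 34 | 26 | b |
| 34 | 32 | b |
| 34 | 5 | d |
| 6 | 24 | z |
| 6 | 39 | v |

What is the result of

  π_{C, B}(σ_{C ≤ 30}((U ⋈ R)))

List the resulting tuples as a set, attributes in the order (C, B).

U ⋈ R (natural join on B): {(13, 30, 4, d), (13, 33, 4, d), (34, 14, 19, v), (34, 14, 19, z), (34, 14, 26, b), (34, 14, 32, b), (34, 14, 5, d), (34, 29, 19, v), (34, 29, 19, z), (34, 29, 26, b), (34, 29, 32, b), (34, 29, 5, d), (34, 34, 19, v), (34, 34, 19, z), (34, 34, 26, b), (34, 34, 32, b), (34, 34, 5, d), (6, 2, 24, z), (6, 2, 39, v), (6, 6, 24, z), (6, 6, 39, v)}
σ[C ≤ 30]: keep tuples satisfying C ≤ 30 → {(13, 30, 4, d), (13, 33, 4, d), (34, 14, 19, v), (34, 14, 19, z), (34, 14, 26, b), (34, 14, 5, d), (34, 29, 19, v), (34, 29, 19, z), (34, 29, 26, b), (34, 29, 5, d), (34, 34, 19, v), (34, 34, 19, z), (34, 34, 26, b), (34, 34, 5, d), (6, 2, 24, z), (6, 6, 24, z)}
π[C, B]: project onto (C, B) (11 duplicate(s) eliminated) → {(19, 34), (24, 6), (26, 34), (4, 13), (5, 34)}

{(19, 34), (24, 6), (26, 34), (4, 13), (5, 34)}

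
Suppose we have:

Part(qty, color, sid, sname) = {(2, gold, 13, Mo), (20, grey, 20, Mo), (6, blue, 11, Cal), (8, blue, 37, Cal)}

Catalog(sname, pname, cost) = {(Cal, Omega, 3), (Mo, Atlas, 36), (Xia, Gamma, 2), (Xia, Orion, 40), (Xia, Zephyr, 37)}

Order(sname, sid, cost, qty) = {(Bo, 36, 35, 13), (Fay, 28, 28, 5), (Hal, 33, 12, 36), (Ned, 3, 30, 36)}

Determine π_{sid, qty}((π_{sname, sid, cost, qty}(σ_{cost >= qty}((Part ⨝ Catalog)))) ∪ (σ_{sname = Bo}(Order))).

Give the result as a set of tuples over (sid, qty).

{(13, 2), (20, 20), (36, 13)}

Joining Part and Catalog on sname yields {(2, gold, 13, Mo, Atlas, 36), (20, grey, 20, Mo, Atlas, 36), (6, blue, 11, Cal, Omega, 3), (8, blue, 37, Cal, Omega, 3)}.
Apply σ_{cost >= qty}; surviving tuples: {(2, gold, 13, Mo, Atlas, 36), (20, grey, 20, Mo, Atlas, 36)}
π[sname, sid, cost, qty]: project onto (sname, sid, cost, qty) → {(Mo, 13, 36, 2), (Mo, 20, 36, 20)}
Apply σ_{sname = Bo}; surviving tuples: {(Bo, 36, 35, 13)}
Taking the union: {(Bo, 36, 35, 13), (Mo, 13, 36, 2), (Mo, 20, 36, 20)}
π[sid, qty]: project onto (sid, qty) → {(13, 2), (20, 20), (36, 13)}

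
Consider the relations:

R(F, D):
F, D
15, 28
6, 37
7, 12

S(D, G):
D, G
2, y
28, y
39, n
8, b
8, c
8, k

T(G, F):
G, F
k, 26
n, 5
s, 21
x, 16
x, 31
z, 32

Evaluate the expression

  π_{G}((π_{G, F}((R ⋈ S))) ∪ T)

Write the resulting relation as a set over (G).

Natural join on D: {(15, 28, y)}
π[G, F]: project onto (G, F) → {(y, 15)}
Taking the union: {(k, 26), (n, 5), (s, 21), (x, 16), (x, 31), (y, 15), (z, 32)}
π[G]: project onto (G) (1 duplicate(s) eliminated) → {k, n, s, x, y, z}

{k, n, s, x, y, z}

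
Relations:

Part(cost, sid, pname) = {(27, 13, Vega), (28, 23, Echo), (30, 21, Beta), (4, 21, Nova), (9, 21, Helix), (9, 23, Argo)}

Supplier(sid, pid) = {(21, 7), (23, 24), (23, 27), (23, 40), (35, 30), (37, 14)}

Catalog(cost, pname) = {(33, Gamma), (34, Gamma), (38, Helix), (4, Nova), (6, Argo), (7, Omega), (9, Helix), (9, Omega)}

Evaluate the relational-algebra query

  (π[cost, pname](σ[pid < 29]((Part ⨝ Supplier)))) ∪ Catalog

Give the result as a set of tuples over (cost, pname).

{(28, Echo), (30, Beta), (33, Gamma), (34, Gamma), (38, Helix), (4, Nova), (6, Argo), (7, Omega), (9, Argo), (9, Helix), (9, Omega)}

Joining Part and Supplier on sid yields {(28, 23, Echo, 24), (28, 23, Echo, 27), (28, 23, Echo, 40), (30, 21, Beta, 7), (4, 21, Nova, 7), (9, 21, Helix, 7), (9, 23, Argo, 24), (9, 23, Argo, 27), (9, 23, Argo, 40)}.
σ[pid < 29]: keep tuples satisfying pid < 29 → {(28, 23, Echo, 24), (28, 23, Echo, 27), (30, 21, Beta, 7), (4, 21, Nova, 7), (9, 21, Helix, 7), (9, 23, Argo, 24), (9, 23, Argo, 27)}
π[cost, pname]: project onto (cost, pname) (2 duplicate(s) eliminated) → {(28, Echo), (30, Beta), (4, Nova), (9, Argo), (9, Helix)}
Set union of the two operands is {(28, Echo), (30, Beta), (33, Gamma), (34, Gamma), (38, Helix), (4, Nova), (6, Argo), (7, Omega), (9, Argo), (9, Helix), (9, Omega)}.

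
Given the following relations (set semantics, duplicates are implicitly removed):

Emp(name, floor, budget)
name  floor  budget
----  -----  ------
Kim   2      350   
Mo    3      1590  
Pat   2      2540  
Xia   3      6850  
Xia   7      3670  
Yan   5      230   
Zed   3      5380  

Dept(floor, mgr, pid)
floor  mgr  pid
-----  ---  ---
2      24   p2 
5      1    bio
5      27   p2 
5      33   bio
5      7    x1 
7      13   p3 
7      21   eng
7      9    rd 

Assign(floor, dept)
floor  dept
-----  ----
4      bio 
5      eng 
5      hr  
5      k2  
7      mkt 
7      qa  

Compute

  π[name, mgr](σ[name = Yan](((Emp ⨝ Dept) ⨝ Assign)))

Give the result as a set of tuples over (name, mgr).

Joining Emp and Dept on floor yields {(Kim, 2, 350, 24, p2), (Pat, 2, 2540, 24, p2), (Xia, 7, 3670, 13, p3), (Xia, 7, 3670, 21, eng), (Xia, 7, 3670, 9, rd), (Yan, 5, 230, 1, bio), (Yan, 5, 230, 27, p2), (Yan, 5, 230, 33, bio), (Yan, 5, 230, 7, x1)}.
Joining (Emp ⨝ Dept) and Assign on floor yields {(Xia, 7, 3670, 13, p3, mkt), (Xia, 7, 3670, 13, p3, qa), (Xia, 7, 3670, 21, eng, mkt), (Xia, 7, 3670, 21, eng, qa), (Xia, 7, 3670, 9, rd, mkt), (Xia, 7, 3670, 9, rd, qa), (Yan, 5, 230, 1, bio, eng), (Yan, 5, 230, 1, bio, hr), (Yan, 5, 230, 1, bio, k2), (Yan, 5, 230, 27, p2, eng), (Yan, 5, 230, 27, p2, hr), (Yan, 5, 230, 27, p2, k2), (Yan, 5, 230, 33, bio, eng), (Yan, 5, 230, 33, bio, hr), (Yan, 5, 230, 33, bio, k2), (Yan, 5, 230, 7, x1, eng), (Yan, 5, 230, 7, x1, hr), (Yan, 5, 230, 7, x1, k2)}.
σ[name = Yan]: keep tuples satisfying name = Yan → {(Yan, 5, 230, 1, bio, eng), (Yan, 5, 230, 1, bio, hr), (Yan, 5, 230, 1, bio, k2), (Yan, 5, 230, 27, p2, eng), (Yan, 5, 230, 27, p2, hr), (Yan, 5, 230, 27, p2, k2), (Yan, 5, 230, 33, bio, eng), (Yan, 5, 230, 33, bio, hr), (Yan, 5, 230, 33, bio, k2), (Yan, 5, 230, 7, x1, eng), (Yan, 5, 230, 7, x1, hr), (Yan, 5, 230, 7, x1, k2)}
Keep only column(s) name, mgr (8 duplicate(s) eliminated): {(Yan, 1), (Yan, 27), (Yan, 33), (Yan, 7)}

{(Yan, 1), (Yan, 27), (Yan, 33), (Yan, 7)}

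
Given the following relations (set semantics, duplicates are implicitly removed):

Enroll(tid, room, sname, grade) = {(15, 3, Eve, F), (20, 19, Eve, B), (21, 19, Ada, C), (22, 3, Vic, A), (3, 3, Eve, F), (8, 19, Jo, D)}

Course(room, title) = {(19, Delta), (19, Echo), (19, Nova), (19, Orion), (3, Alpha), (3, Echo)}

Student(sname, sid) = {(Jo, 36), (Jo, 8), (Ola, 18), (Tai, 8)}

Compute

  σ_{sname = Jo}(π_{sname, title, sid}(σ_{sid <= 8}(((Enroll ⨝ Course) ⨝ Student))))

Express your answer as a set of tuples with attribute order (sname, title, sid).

Natural join on room: {(15, 3, Eve, F, Alpha), (15, 3, Eve, F, Echo), (20, 19, Eve, B, Delta), (20, 19, Eve, B, Echo), (20, 19, Eve, B, Nova), (20, 19, Eve, B, Orion), (21, 19, Ada, C, Delta), (21, 19, Ada, C, Echo), (21, 19, Ada, C, Nova), (21, 19, Ada, C, Orion), (22, 3, Vic, A, Alpha), (22, 3, Vic, A, Echo), (3, 3, Eve, F, Alpha), (3, 3, Eve, F, Echo), (8, 19, Jo, D, Delta), (8, 19, Jo, D, Echo), (8, 19, Jo, D, Nova), (8, 19, Jo, D, Orion)}
Natural join on sname: {(8, 19, Jo, D, Delta, 36), (8, 19, Jo, D, Delta, 8), (8, 19, Jo, D, Echo, 36), (8, 19, Jo, D, Echo, 8), (8, 19, Jo, D, Nova, 36), (8, 19, Jo, D, Nova, 8), (8, 19, Jo, D, Orion, 36), (8, 19, Jo, D, Orion, 8)}
Selection sid <= 8: {(8, 19, Jo, D, Delta, 8), (8, 19, Jo, D, Echo, 8), (8, 19, Jo, D, Nova, 8), (8, 19, Jo, D, Orion, 8)}
Projecting to sname, title, sid: {(Jo, Delta, 8), (Jo, Echo, 8), (Jo, Nova, 8), (Jo, Orion, 8)}
Selection sname = Jo: {(Jo, Delta, 8), (Jo, Echo, 8), (Jo, Nova, 8), (Jo, Orion, 8)}

{(Jo, Delta, 8), (Jo, Echo, 8), (Jo, Nova, 8), (Jo, Orion, 8)}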